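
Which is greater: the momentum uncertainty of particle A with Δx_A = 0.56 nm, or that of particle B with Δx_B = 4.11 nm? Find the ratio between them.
Particle A has the larger minimum momentum uncertainty, by a factor of 7.34.

For each particle, the minimum momentum uncertainty is Δp_min = ℏ/(2Δx):

Particle A: Δp_A = ℏ/(2×5.600e-10 m) = 9.416e-26 kg·m/s
Particle B: Δp_B = ℏ/(2×4.110e-09 m) = 1.283e-26 kg·m/s

Ratio: Δp_A/Δp_B = 7.34

Since Δp_min ∝ 1/Δx, the particle with smaller position uncertainty (A) has larger momentum uncertainty.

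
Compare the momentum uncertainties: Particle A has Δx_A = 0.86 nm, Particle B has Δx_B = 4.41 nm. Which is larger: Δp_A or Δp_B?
Particle A has the larger minimum momentum uncertainty, by a factor of 5.13.

For each particle, the minimum momentum uncertainty is Δp_min = ℏ/(2Δx):

Particle A: Δp_A = ℏ/(2×8.600e-10 m) = 6.131e-26 kg·m/s
Particle B: Δp_B = ℏ/(2×4.410e-09 m) = 1.196e-26 kg·m/s

Ratio: Δp_A/Δp_B = 5.13

Since Δp_min ∝ 1/Δx, the particle with smaller position uncertainty (A) has larger momentum uncertainty.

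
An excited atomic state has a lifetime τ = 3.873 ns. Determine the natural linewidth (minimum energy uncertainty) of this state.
84.974 neV

Using the energy-time uncertainty principle:
ΔEΔt ≥ ℏ/2

The lifetime τ represents the time uncertainty Δt.
The natural linewidth (minimum energy uncertainty) is:

ΔE = ℏ/(2τ)
ΔE = (1.055e-34 J·s) / (2 × 3.873e-09 s)
ΔE = 1.361e-26 J = 84.974 neV

This natural linewidth limits the precision of spectroscopic measurements.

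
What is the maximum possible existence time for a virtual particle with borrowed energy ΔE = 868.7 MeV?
3.788 × 10^-25 s

Using the energy-time uncertainty principle:
ΔEΔt ≥ ℏ/2

For a virtual particle borrowing energy ΔE, the maximum lifetime is:
Δt_max = ℏ/(2ΔE)

Converting energy:
ΔE = 868.7 MeV = 1.392e-10 J

Δt_max = (1.055e-34 J·s) / (2 × 1.392e-10 J)
Δt_max = 3.788e-25 s = 3.788 × 10^-25 s

Virtual particles with higher borrowed energy exist for shorter times.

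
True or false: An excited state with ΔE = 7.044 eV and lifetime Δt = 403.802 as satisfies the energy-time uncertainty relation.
Yes, it satisfies the uncertainty relation.

Calculate the product ΔEΔt:
ΔE = 7.044 eV = 1.129e-18 J
ΔEΔt = (1.129e-18 J) × (4.038e-16 s)
ΔEΔt = 4.557e-34 J·s

Compare to the minimum allowed value ℏ/2:
ℏ/2 = 5.273e-35 J·s

Since ΔEΔt = 4.557e-34 J·s ≥ 5.273e-35 J·s = ℏ/2,
this satisfies the uncertainty relation.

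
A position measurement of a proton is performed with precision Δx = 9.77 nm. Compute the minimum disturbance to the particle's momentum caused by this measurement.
5.397 × 10^-27 kg·m/s

The uncertainty principle implies that measuring position disturbs momentum:
ΔxΔp ≥ ℏ/2

When we measure position with precision Δx, we necessarily introduce a momentum uncertainty:
Δp ≥ ℏ/(2Δx)
Δp_min = (1.055e-34 J·s) / (2 × 9.770e-09 m)
Δp_min = 5.397e-27 kg·m/s

The more precisely we measure position, the greater the momentum disturbance.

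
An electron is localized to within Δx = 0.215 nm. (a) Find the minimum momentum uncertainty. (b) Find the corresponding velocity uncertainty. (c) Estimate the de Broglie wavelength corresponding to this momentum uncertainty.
(a) Δp_min = 2.452 × 10^-25 kg·m/s
(b) Δv_min = 269.227 km/s
(c) λ_dB = 2.702 nm

Step-by-step:

(a) From the uncertainty principle:
Δp_min = ℏ/(2Δx) = (1.055e-34 J·s)/(2 × 2.150e-10 m) = 2.452e-25 kg·m/s

(b) The velocity uncertainty:
Δv = Δp/m = (2.452e-25 kg·m/s)/(9.109e-31 kg) = 2.692e+05 m/s = 269.227 km/s

(c) The de Broglie wavelength for this momentum:
λ = h/p = (6.626e-34 J·s)/(2.452e-25 kg·m/s) = 2.702e-09 m = 2.702 nm

Note: The de Broglie wavelength is comparable to the localization size, as expected from wave-particle duality.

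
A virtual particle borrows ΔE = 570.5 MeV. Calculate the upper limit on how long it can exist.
5.769 × 10^-25 s

Using the energy-time uncertainty principle:
ΔEΔt ≥ ℏ/2

For a virtual particle borrowing energy ΔE, the maximum lifetime is:
Δt_max = ℏ/(2ΔE)

Converting energy:
ΔE = 570.5 MeV = 9.140e-11 J

Δt_max = (1.055e-34 J·s) / (2 × 9.140e-11 J)
Δt_max = 5.769e-25 s = 5.769 × 10^-25 s

Virtual particles with higher borrowed energy exist for shorter times.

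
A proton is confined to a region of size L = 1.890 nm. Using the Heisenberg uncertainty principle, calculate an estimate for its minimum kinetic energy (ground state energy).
1.452 μeV

Using the uncertainty principle to estimate ground state energy:

1. The position uncertainty is approximately the confinement size:
   Δx ≈ L = 1.890e-09 m

2. From ΔxΔp ≥ ℏ/2, the minimum momentum uncertainty is:
   Δp ≈ ℏ/(2L) = 2.790e-26 kg·m/s

3. The kinetic energy is approximately:
   KE ≈ (Δp)²/(2m) = (2.790e-26)²/(2 × 1.673e-27 kg)
   KE ≈ 2.327e-25 J = 1.452 μeV

This is an order-of-magnitude estimate of the ground state energy.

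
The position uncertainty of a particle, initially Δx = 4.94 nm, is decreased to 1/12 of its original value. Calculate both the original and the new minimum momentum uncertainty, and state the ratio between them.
Original Δp_min = 1.067 × 10^-26 kg·m/s; new Δp'_min = 1.281 × 10^-25 kg·m/s; ratio Δp'_min/Δp_min = 12.

From the uncertainty principle ΔxΔp ≥ ℏ/2, the minimum momentum uncertainty is Δp_min = ℏ/(2Δx).

Original (Δx = 4.94 nm = 4.940e-09 m):
Δp_min = (1.055e-34 J·s)/(2 × 4.940e-09 m) = 1.067e-26 kg·m/s

When Δx → (1/12)Δx:
Δp'_min = ℏ/(2 × (1/12)Δx) = 12 × ℏ/(2Δx) = 12 × Δp_min
Δp'_min = 12 × 1.067e-26 kg·m/s = 1.281e-25 kg·m/s

Since Δp_min ∝ 1/Δx, when Δx is decreased to 1/12 of its original value, Δp_min increases to 12 times its original value.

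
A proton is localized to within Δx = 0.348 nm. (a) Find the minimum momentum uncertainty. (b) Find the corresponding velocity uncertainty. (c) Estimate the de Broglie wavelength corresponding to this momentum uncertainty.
(a) Δp_min = 1.515 × 10^-25 kg·m/s
(b) Δv_min = 90.588 m/s
(c) λ_dB = 4.373 nm

Step-by-step:

(a) From the uncertainty principle:
Δp_min = ℏ/(2Δx) = (1.055e-34 J·s)/(2 × 3.480e-10 m) = 1.515e-25 kg·m/s

(b) The velocity uncertainty:
Δv = Δp/m = (1.515e-25 kg·m/s)/(1.673e-27 kg) = 9.059e+01 m/s = 90.588 m/s

(c) The de Broglie wavelength for this momentum:
λ = h/p = (6.626e-34 J·s)/(1.515e-25 kg·m/s) = 4.373e-09 m = 4.373 nm

Note: The de Broglie wavelength is comparable to the localization size, as expected from wave-particle duality.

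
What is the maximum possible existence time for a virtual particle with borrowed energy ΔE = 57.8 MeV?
5.694 ys

Using the energy-time uncertainty principle:
ΔEΔt ≥ ℏ/2

For a virtual particle borrowing energy ΔE, the maximum lifetime is:
Δt_max = ℏ/(2ΔE)

Converting energy:
ΔE = 57.8 MeV = 9.261e-12 J

Δt_max = (1.055e-34 J·s) / (2 × 9.261e-12 J)
Δt_max = 5.694e-24 s = 5.694 ys

Virtual particles with higher borrowed energy exist for shorter times.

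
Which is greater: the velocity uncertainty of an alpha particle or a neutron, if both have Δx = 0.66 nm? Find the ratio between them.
The neutron has the larger minimum velocity uncertainty, by a ratio of 4.0.

For both particles, Δp_min = ℏ/(2Δx) = 7.989e-26 kg·m/s (same for both).

The velocity uncertainty is Δv = Δp/m:
- alpha particle: Δv = 7.989e-26 / 6.645e-27 = 1.202e+01 m/s = 12.023 m/s
- neutron: Δv = 7.989e-26 / 1.675e-27 = 4.770e+01 m/s = 47.699 m/s

Ratio: 4.770e+01 / 1.202e+01 = 4.0

The lighter particle has larger velocity uncertainty because Δv ∝ 1/m.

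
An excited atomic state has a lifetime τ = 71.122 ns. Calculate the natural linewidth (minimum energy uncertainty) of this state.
4.627 neV

Using the energy-time uncertainty principle:
ΔEΔt ≥ ℏ/2

The lifetime τ represents the time uncertainty Δt.
The natural linewidth (minimum energy uncertainty) is:

ΔE = ℏ/(2τ)
ΔE = (1.055e-34 J·s) / (2 × 7.112e-08 s)
ΔE = 7.414e-28 J = 4.627 neV

This natural linewidth limits the precision of spectroscopic measurements.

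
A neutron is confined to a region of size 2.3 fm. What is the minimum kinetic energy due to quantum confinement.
979.265 keV

Using the uncertainty principle:

1. Position uncertainty: Δx ≈ 2.300e-15 m
2. Minimum momentum uncertainty: Δp = ℏ/(2Δx) = 2.293e-20 kg·m/s
3. Minimum kinetic energy:
   KE = (Δp)²/(2m) = (2.293e-20)²/(2 × 1.675e-27 kg)
   KE = 1.569e-13 J = 979.265 keV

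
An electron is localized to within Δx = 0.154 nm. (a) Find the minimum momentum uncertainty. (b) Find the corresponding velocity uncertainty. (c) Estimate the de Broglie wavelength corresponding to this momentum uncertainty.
(a) Δp_min = 3.424 × 10^-25 kg·m/s
(b) Δv_min = 375.869 km/s
(c) λ_dB = 1.935 nm

Step-by-step:

(a) From the uncertainty principle:
Δp_min = ℏ/(2Δx) = (1.055e-34 J·s)/(2 × 1.540e-10 m) = 3.424e-25 kg·m/s

(b) The velocity uncertainty:
Δv = Δp/m = (3.424e-25 kg·m/s)/(9.109e-31 kg) = 3.759e+05 m/s = 375.869 km/s

(c) The de Broglie wavelength for this momentum:
λ = h/p = (6.626e-34 J·s)/(3.424e-25 kg·m/s) = 1.935e-09 m = 1.935 nm

Note: The de Broglie wavelength is comparable to the localization size, as expected from wave-particle duality.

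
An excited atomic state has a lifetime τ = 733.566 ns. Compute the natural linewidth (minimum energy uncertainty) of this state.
448.639 peV

Using the energy-time uncertainty principle:
ΔEΔt ≥ ℏ/2

The lifetime τ represents the time uncertainty Δt.
The natural linewidth (minimum energy uncertainty) is:

ΔE = ℏ/(2τ)
ΔE = (1.055e-34 J·s) / (2 × 7.336e-07 s)
ΔE = 7.188e-29 J = 448.639 peV

This natural linewidth limits the precision of spectroscopic measurements.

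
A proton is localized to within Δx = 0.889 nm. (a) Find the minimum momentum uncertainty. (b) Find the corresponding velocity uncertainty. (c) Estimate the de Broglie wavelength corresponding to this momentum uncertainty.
(a) Δp_min = 5.931 × 10^-26 kg·m/s
(b) Δv_min = 35.461 m/s
(c) λ_dB = 11.172 nm

Step-by-step:

(a) From the uncertainty principle:
Δp_min = ℏ/(2Δx) = (1.055e-34 J·s)/(2 × 8.890e-10 m) = 5.931e-26 kg·m/s

(b) The velocity uncertainty:
Δv = Δp/m = (5.931e-26 kg·m/s)/(1.673e-27 kg) = 3.546e+01 m/s = 35.461 m/s

(c) The de Broglie wavelength for this momentum:
λ = h/p = (6.626e-34 J·s)/(5.931e-26 kg·m/s) = 1.117e-08 m = 11.172 nm

Note: The de Broglie wavelength is comparable to the localization size, as expected from wave-particle duality.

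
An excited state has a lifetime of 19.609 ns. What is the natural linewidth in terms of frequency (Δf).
4.058 MHz

Using the energy-time uncertainty principle and E = hf:
ΔEΔt ≥ ℏ/2
hΔf·Δt ≥ ℏ/2

The minimum frequency uncertainty is:
Δf = ℏ/(2hτ) = 1/(4πτ)
Δf = 1/(4π × 1.961e-08 s)
Δf = 4.058e+06 Hz = 4.058 MHz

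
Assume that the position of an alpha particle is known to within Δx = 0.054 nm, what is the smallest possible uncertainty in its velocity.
146.953 m/s

Using the Heisenberg uncertainty principle and Δp = mΔv:
ΔxΔp ≥ ℏ/2
Δx(mΔv) ≥ ℏ/2

The minimum uncertainty in velocity is:
Δv_min = ℏ/(2mΔx)
Δv_min = (1.055e-34 J·s) / (2 × 6.645e-27 kg × 5.400e-11 m)
Δv_min = 1.470e+02 m/s = 146.953 m/s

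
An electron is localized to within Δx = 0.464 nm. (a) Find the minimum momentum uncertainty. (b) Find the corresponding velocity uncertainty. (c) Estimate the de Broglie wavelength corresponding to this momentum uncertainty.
(a) Δp_min = 1.136 × 10^-25 kg·m/s
(b) Δv_min = 124.750 km/s
(c) λ_dB = 5.831 nm

Step-by-step:

(a) From the uncertainty principle:
Δp_min = ℏ/(2Δx) = (1.055e-34 J·s)/(2 × 4.640e-10 m) = 1.136e-25 kg·m/s

(b) The velocity uncertainty:
Δv = Δp/m = (1.136e-25 kg·m/s)/(9.109e-31 kg) = 1.247e+05 m/s = 124.750 km/s

(c) The de Broglie wavelength for this momentum:
λ = h/p = (6.626e-34 J·s)/(1.136e-25 kg·m/s) = 5.831e-09 m = 5.831 nm

Note: The de Broglie wavelength is comparable to the localization size, as expected from wave-particle duality.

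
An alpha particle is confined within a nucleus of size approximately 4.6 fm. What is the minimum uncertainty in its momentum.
1.146 × 10^-20 kg·m/s

Using the Heisenberg uncertainty principle:
ΔxΔp ≥ ℏ/2

With Δx ≈ L = 4.600e-15 m (the confinement size):
Δp_min = ℏ/(2Δx)
Δp_min = (1.055e-34 J·s) / (2 × 4.600e-15 m)
Δp_min = 1.146e-20 kg·m/s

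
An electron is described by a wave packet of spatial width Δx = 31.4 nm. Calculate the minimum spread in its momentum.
1.679 × 10^-27 kg·m/s

For a wave packet, the spatial width Δx and momentum spread Δp are related by the uncertainty principle:
ΔxΔp ≥ ℏ/2

The minimum momentum spread is:
Δp_min = ℏ/(2Δx)
Δp_min = (1.055e-34 J·s) / (2 × 3.140e-08 m)
Δp_min = 1.679e-27 kg·m/s

A wave packet cannot have both a well-defined position and well-defined momentum.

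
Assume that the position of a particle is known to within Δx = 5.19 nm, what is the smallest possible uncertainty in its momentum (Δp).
1.016 × 10^-26 kg·m/s

Using the Heisenberg uncertainty principle:
ΔxΔp ≥ ℏ/2

The minimum uncertainty in momentum is:
Δp_min = ℏ/(2Δx)
Δp_min = (1.055e-34 J·s) / (2 × 5.190e-09 m)
Δp_min = 1.016e-26 kg·m/s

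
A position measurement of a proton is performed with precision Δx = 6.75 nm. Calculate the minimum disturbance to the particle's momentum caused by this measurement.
7.812 × 10^-27 kg·m/s

The uncertainty principle implies that measuring position disturbs momentum:
ΔxΔp ≥ ℏ/2

When we measure position with precision Δx, we necessarily introduce a momentum uncertainty:
Δp ≥ ℏ/(2Δx)
Δp_min = (1.055e-34 J·s) / (2 × 6.750e-09 m)
Δp_min = 7.812e-27 kg·m/s

The more precisely we measure position, the greater the momentum disturbance.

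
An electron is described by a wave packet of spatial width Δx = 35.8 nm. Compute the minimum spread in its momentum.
1.473 × 10^-27 kg·m/s

For a wave packet, the spatial width Δx and momentum spread Δp are related by the uncertainty principle:
ΔxΔp ≥ ℏ/2

The minimum momentum spread is:
Δp_min = ℏ/(2Δx)
Δp_min = (1.055e-34 J·s) / (2 × 3.580e-08 m)
Δp_min = 1.473e-27 kg·m/s

A wave packet cannot have both a well-defined position and well-defined momentum.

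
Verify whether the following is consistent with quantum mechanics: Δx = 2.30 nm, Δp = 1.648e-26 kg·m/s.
No, it violates the uncertainty principle (impossible measurement).

Calculate the product ΔxΔp:
ΔxΔp = (2.300e-09 m) × (1.648e-26 kg·m/s)
ΔxΔp = 3.790e-35 J·s

Compare to the minimum allowed value ℏ/2:
ℏ/2 = 5.273e-35 J·s

Since ΔxΔp = 3.790e-35 J·s < 5.273e-35 J·s = ℏ/2,
the measurement violates the uncertainty principle.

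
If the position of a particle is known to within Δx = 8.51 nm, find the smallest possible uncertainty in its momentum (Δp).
6.196 × 10^-27 kg·m/s

Using the Heisenberg uncertainty principle:
ΔxΔp ≥ ℏ/2

The minimum uncertainty in momentum is:
Δp_min = ℏ/(2Δx)
Δp_min = (1.055e-34 J·s) / (2 × 8.510e-09 m)
Δp_min = 6.196e-27 kg·m/s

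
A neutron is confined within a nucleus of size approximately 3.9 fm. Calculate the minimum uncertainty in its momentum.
1.352 × 10^-20 kg·m/s

Using the Heisenberg uncertainty principle:
ΔxΔp ≥ ℏ/2

With Δx ≈ L = 3.900e-15 m (the confinement size):
Δp_min = ℏ/(2Δx)
Δp_min = (1.055e-34 J·s) / (2 × 3.900e-15 m)
Δp_min = 1.352e-20 kg·m/s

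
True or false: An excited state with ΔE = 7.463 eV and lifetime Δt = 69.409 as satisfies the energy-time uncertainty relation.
Yes, it satisfies the uncertainty relation.

Calculate the product ΔEΔt:
ΔE = 7.463 eV = 1.196e-18 J
ΔEΔt = (1.196e-18 J) × (6.941e-17 s)
ΔEΔt = 8.299e-35 J·s

Compare to the minimum allowed value ℏ/2:
ℏ/2 = 5.273e-35 J·s

Since ΔEΔt = 8.299e-35 J·s ≥ 5.273e-35 J·s = ℏ/2,
this satisfies the uncertainty relation.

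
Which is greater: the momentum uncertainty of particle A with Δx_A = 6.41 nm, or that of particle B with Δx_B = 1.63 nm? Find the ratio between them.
Particle B has the larger minimum momentum uncertainty, by a factor of 3.93.

For each particle, the minimum momentum uncertainty is Δp_min = ℏ/(2Δx):

Particle A: Δp_A = ℏ/(2×6.410e-09 m) = 8.226e-27 kg·m/s
Particle B: Δp_B = ℏ/(2×1.630e-09 m) = 3.235e-26 kg·m/s

Ratio: Δp_B/Δp_A = 3.93

Since Δp_min ∝ 1/Δx, the particle with smaller position uncertainty (B) has larger momentum uncertainty.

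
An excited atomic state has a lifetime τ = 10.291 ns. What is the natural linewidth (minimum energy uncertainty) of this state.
31.980 neV

Using the energy-time uncertainty principle:
ΔEΔt ≥ ℏ/2

The lifetime τ represents the time uncertainty Δt.
The natural linewidth (minimum energy uncertainty) is:

ΔE = ℏ/(2τ)
ΔE = (1.055e-34 J·s) / (2 × 1.029e-08 s)
ΔE = 5.124e-27 J = 31.980 neV

This natural linewidth limits the precision of spectroscopic measurements.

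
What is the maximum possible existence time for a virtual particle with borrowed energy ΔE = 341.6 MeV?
9.634 × 10^-25 s

Using the energy-time uncertainty principle:
ΔEΔt ≥ ℏ/2

For a virtual particle borrowing energy ΔE, the maximum lifetime is:
Δt_max = ℏ/(2ΔE)

Converting energy:
ΔE = 341.6 MeV = 5.473e-11 J

Δt_max = (1.055e-34 J·s) / (2 × 5.473e-11 J)
Δt_max = 9.634e-25 s = 9.634 × 10^-25 s

Virtual particles with higher borrowed energy exist for shorter times.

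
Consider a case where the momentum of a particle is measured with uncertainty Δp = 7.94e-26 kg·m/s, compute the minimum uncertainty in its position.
664.088 pm

Using the Heisenberg uncertainty principle:
ΔxΔp ≥ ℏ/2

The minimum uncertainty in position is:
Δx_min = ℏ/(2Δp)
Δx_min = (1.055e-34 J·s) / (2 × 7.940e-26 kg·m/s)
Δx_min = 6.641e-10 m = 664.088 pm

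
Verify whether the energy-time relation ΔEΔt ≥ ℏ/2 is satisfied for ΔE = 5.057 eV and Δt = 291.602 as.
Yes, it satisfies the uncertainty relation.

Calculate the product ΔEΔt:
ΔE = 5.057 eV = 8.102e-19 J
ΔEΔt = (8.102e-19 J) × (2.916e-16 s)
ΔEΔt = 2.363e-34 J·s

Compare to the minimum allowed value ℏ/2:
ℏ/2 = 5.273e-35 J·s

Since ΔEΔt = 2.363e-34 J·s ≥ 5.273e-35 J·s = ℏ/2,
this satisfies the uncertainty relation.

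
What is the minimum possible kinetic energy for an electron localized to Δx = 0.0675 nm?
2.091 eV

Localizing a particle requires giving it sufficient momentum uncertainty:

1. From uncertainty principle: Δp ≥ ℏ/(2Δx)
   Δp_min = (1.055e-34 J·s) / (2 × 6.750e-11 m)
   Δp_min = 7.812e-25 kg·m/s

2. This momentum uncertainty corresponds to kinetic energy:
   KE ≈ (Δp)²/(2m) = (7.812e-25)²/(2 × 9.109e-31 kg)
   KE = 3.349e-19 J = 2.091 eV

Tighter localization requires more energy.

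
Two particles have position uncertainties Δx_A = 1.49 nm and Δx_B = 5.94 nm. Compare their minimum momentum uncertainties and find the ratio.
Particle A has the larger minimum momentum uncertainty, by a factor of 3.99.

For each particle, the minimum momentum uncertainty is Δp_min = ℏ/(2Δx):

Particle A: Δp_A = ℏ/(2×1.490e-09 m) = 3.539e-26 kg·m/s
Particle B: Δp_B = ℏ/(2×5.940e-09 m) = 8.877e-27 kg·m/s

Ratio: Δp_A/Δp_B = 3.99

Since Δp_min ∝ 1/Δx, the particle with smaller position uncertainty (A) has larger momentum uncertainty.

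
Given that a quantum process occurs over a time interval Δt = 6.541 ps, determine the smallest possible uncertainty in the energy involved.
50.314 μeV

Using the energy-time uncertainty principle:
ΔEΔt ≥ ℏ/2

The minimum uncertainty in energy is:
ΔE_min = ℏ/(2Δt)
ΔE_min = (1.055e-34 J·s) / (2 × 6.541e-12 s)
ΔE_min = 8.061e-24 J = 50.314 μeV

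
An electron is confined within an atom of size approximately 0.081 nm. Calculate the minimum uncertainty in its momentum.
6.510 × 10^-25 kg·m/s

Using the Heisenberg uncertainty principle:
ΔxΔp ≥ ℏ/2

With Δx ≈ L = 8.100e-11 m (the confinement size):
Δp_min = ℏ/(2Δx)
Δp_min = (1.055e-34 J·s) / (2 × 8.100e-11 m)
Δp_min = 6.510e-25 kg·m/s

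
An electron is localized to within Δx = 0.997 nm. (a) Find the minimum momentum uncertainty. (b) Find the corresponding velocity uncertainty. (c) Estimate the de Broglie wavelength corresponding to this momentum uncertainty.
(a) Δp_min = 5.289 × 10^-26 kg·m/s
(b) Δv_min = 58.058 km/s
(c) λ_dB = 12.529 nm

Step-by-step:

(a) From the uncertainty principle:
Δp_min = ℏ/(2Δx) = (1.055e-34 J·s)/(2 × 9.970e-10 m) = 5.289e-26 kg·m/s

(b) The velocity uncertainty:
Δv = Δp/m = (5.289e-26 kg·m/s)/(9.109e-31 kg) = 5.806e+04 m/s = 58.058 km/s

(c) The de Broglie wavelength for this momentum:
λ = h/p = (6.626e-34 J·s)/(5.289e-26 kg·m/s) = 1.253e-08 m = 12.529 nm

Note: The de Broglie wavelength is comparable to the localization size, as expected from wave-particle duality.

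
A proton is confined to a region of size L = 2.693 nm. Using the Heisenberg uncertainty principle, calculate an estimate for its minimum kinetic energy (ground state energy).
715.289 neV

Using the uncertainty principle to estimate ground state energy:

1. The position uncertainty is approximately the confinement size:
   Δx ≈ L = 2.693e-09 m

2. From ΔxΔp ≥ ℏ/2, the minimum momentum uncertainty is:
   Δp ≈ ℏ/(2L) = 1.958e-26 kg·m/s

3. The kinetic energy is approximately:
   KE ≈ (Δp)²/(2m) = (1.958e-26)²/(2 × 1.673e-27 kg)
   KE ≈ 1.146e-25 J = 715.289 neV

This is an order-of-magnitude estimate of the ground state energy.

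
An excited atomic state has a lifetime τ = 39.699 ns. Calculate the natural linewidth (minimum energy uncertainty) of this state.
8.290 neV

Using the energy-time uncertainty principle:
ΔEΔt ≥ ℏ/2

The lifetime τ represents the time uncertainty Δt.
The natural linewidth (minimum energy uncertainty) is:

ΔE = ℏ/(2τ)
ΔE = (1.055e-34 J·s) / (2 × 3.970e-08 s)
ΔE = 1.328e-27 J = 8.290 neV

This natural linewidth limits the precision of spectroscopic measurements.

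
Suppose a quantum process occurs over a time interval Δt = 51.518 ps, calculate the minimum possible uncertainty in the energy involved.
6.388 μeV

Using the energy-time uncertainty principle:
ΔEΔt ≥ ℏ/2

The minimum uncertainty in energy is:
ΔE_min = ℏ/(2Δt)
ΔE_min = (1.055e-34 J·s) / (2 × 5.152e-11 s)
ΔE_min = 1.023e-24 J = 6.388 μeV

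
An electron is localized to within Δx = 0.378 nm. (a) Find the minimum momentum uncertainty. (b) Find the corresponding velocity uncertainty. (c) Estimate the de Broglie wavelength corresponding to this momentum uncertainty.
(a) Δp_min = 1.395 × 10^-25 kg·m/s
(b) Δv_min = 153.132 km/s
(c) λ_dB = 4.750 nm

Step-by-step:

(a) From the uncertainty principle:
Δp_min = ℏ/(2Δx) = (1.055e-34 J·s)/(2 × 3.780e-10 m) = 1.395e-25 kg·m/s

(b) The velocity uncertainty:
Δv = Δp/m = (1.395e-25 kg·m/s)/(9.109e-31 kg) = 1.531e+05 m/s = 153.132 km/s

(c) The de Broglie wavelength for this momentum:
λ = h/p = (6.626e-34 J·s)/(1.395e-25 kg·m/s) = 4.750e-09 m = 4.750 nm

Note: The de Broglie wavelength is comparable to the localization size, as expected from wave-particle duality.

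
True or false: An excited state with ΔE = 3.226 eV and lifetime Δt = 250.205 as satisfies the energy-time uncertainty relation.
Yes, it satisfies the uncertainty relation.

Calculate the product ΔEΔt:
ΔE = 3.226 eV = 5.169e-19 J
ΔEΔt = (5.169e-19 J) × (2.502e-16 s)
ΔEΔt = 1.293e-34 J·s

Compare to the minimum allowed value ℏ/2:
ℏ/2 = 5.273e-35 J·s

Since ΔEΔt = 1.293e-34 J·s ≥ 5.273e-35 J·s = ℏ/2,
this satisfies the uncertainty relation.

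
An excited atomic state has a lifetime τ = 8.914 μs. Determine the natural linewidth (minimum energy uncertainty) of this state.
36.920 peV

Using the energy-time uncertainty principle:
ΔEΔt ≥ ℏ/2

The lifetime τ represents the time uncertainty Δt.
The natural linewidth (minimum energy uncertainty) is:

ΔE = ℏ/(2τ)
ΔE = (1.055e-34 J·s) / (2 × 8.914e-06 s)
ΔE = 5.915e-30 J = 36.920 peV

This natural linewidth limits the precision of spectroscopic measurements.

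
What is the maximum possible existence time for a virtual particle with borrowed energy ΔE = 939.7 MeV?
3.502 × 10^-25 s

Using the energy-time uncertainty principle:
ΔEΔt ≥ ℏ/2

For a virtual particle borrowing energy ΔE, the maximum lifetime is:
Δt_max = ℏ/(2ΔE)

Converting energy:
ΔE = 939.7 MeV = 1.506e-10 J

Δt_max = (1.055e-34 J·s) / (2 × 1.506e-10 J)
Δt_max = 3.502e-25 s = 3.502 × 10^-25 s

Virtual particles with higher borrowed energy exist for shorter times.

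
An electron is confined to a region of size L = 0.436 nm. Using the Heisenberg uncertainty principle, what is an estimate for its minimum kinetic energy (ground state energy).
50.106 meV

Using the uncertainty principle to estimate ground state energy:

1. The position uncertainty is approximately the confinement size:
   Δx ≈ L = 4.360e-10 m

2. From ΔxΔp ≥ ℏ/2, the minimum momentum uncertainty is:
   Δp ≈ ℏ/(2L) = 1.209e-25 kg·m/s

3. The kinetic energy is approximately:
   KE ≈ (Δp)²/(2m) = (1.209e-25)²/(2 × 9.109e-31 kg)
   KE ≈ 8.028e-21 J = 50.106 meV

This is an order-of-magnitude estimate of the ground state energy.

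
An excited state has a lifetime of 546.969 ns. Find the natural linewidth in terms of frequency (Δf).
145.488 kHz

Using the energy-time uncertainty principle and E = hf:
ΔEΔt ≥ ℏ/2
hΔf·Δt ≥ ℏ/2

The minimum frequency uncertainty is:
Δf = ℏ/(2hτ) = 1/(4πτ)
Δf = 1/(4π × 5.470e-07 s)
Δf = 1.455e+05 Hz = 145.488 kHz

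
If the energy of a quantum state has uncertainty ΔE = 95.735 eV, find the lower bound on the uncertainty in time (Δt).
3.438 as

Using the energy-time uncertainty principle:
ΔEΔt ≥ ℏ/2

The minimum uncertainty in time is:
Δt_min = ℏ/(2ΔE)
Δt_min = (1.055e-34 J·s) / (2 × 1.534e-17 J)
Δt_min = 3.438e-18 s = 3.438 as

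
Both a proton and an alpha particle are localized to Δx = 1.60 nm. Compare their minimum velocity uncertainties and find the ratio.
The proton has the larger minimum velocity uncertainty, by a ratio of 4.0.

For both particles, Δp_min = ℏ/(2Δx) = 3.296e-26 kg·m/s (same for both).

The velocity uncertainty is Δv = Δp/m:
- proton: Δv = 3.296e-26 / 1.673e-27 = 1.970e+01 m/s = 19.703 m/s
- alpha particle: Δv = 3.296e-26 / 6.645e-27 = 4.960e+00 m/s = 4.960 m/s

Ratio: 1.970e+01 / 4.960e+00 = 4.0

The lighter particle has larger velocity uncertainty because Δv ∝ 1/m.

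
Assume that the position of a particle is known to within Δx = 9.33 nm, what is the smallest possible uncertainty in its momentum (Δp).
5.652 × 10^-27 kg·m/s

Using the Heisenberg uncertainty principle:
ΔxΔp ≥ ℏ/2

The minimum uncertainty in momentum is:
Δp_min = ℏ/(2Δx)
Δp_min = (1.055e-34 J·s) / (2 × 9.330e-09 m)
Δp_min = 5.652e-27 kg·m/s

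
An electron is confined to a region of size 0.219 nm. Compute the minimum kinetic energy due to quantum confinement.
198.598 meV

Using the uncertainty principle:

1. Position uncertainty: Δx ≈ 2.190e-10 m
2. Minimum momentum uncertainty: Δp = ℏ/(2Δx) = 2.408e-25 kg·m/s
3. Minimum kinetic energy:
   KE = (Δp)²/(2m) = (2.408e-25)²/(2 × 9.109e-31 kg)
   KE = 3.182e-20 J = 198.598 meV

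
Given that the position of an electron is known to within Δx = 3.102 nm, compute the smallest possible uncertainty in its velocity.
18.660 km/s

Using the Heisenberg uncertainty principle and Δp = mΔv:
ΔxΔp ≥ ℏ/2
Δx(mΔv) ≥ ℏ/2

The minimum uncertainty in velocity is:
Δv_min = ℏ/(2mΔx)
Δv_min = (1.055e-34 J·s) / (2 × 9.109e-31 kg × 3.102e-09 m)
Δv_min = 1.866e+04 m/s = 18.660 km/s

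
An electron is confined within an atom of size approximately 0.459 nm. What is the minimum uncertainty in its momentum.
1.149 × 10^-25 kg·m/s

Using the Heisenberg uncertainty principle:
ΔxΔp ≥ ℏ/2

With Δx ≈ L = 4.590e-10 m (the confinement size):
Δp_min = ℏ/(2Δx)
Δp_min = (1.055e-34 J·s) / (2 × 4.590e-10 m)
Δp_min = 1.149e-25 kg·m/s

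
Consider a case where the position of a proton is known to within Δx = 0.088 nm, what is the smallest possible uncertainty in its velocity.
358.233 m/s

Using the Heisenberg uncertainty principle and Δp = mΔv:
ΔxΔp ≥ ℏ/2
Δx(mΔv) ≥ ℏ/2

The minimum uncertainty in velocity is:
Δv_min = ℏ/(2mΔx)
Δv_min = (1.055e-34 J·s) / (2 × 1.673e-27 kg × 8.800e-11 m)
Δv_min = 3.582e+02 m/s = 358.233 m/s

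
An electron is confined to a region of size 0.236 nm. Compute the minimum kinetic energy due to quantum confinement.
171.017 meV

Using the uncertainty principle:

1. Position uncertainty: Δx ≈ 2.360e-10 m
2. Minimum momentum uncertainty: Δp = ℏ/(2Δx) = 2.234e-25 kg·m/s
3. Minimum kinetic energy:
   KE = (Δp)²/(2m) = (2.234e-25)²/(2 × 9.109e-31 kg)
   KE = 2.740e-20 J = 171.017 meV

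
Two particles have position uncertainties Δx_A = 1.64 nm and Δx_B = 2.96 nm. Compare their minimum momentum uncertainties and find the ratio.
Particle A has the larger minimum momentum uncertainty, by a factor of 1.80.

For each particle, the minimum momentum uncertainty is Δp_min = ℏ/(2Δx):

Particle A: Δp_A = ℏ/(2×1.640e-09 m) = 3.215e-26 kg·m/s
Particle B: Δp_B = ℏ/(2×2.960e-09 m) = 1.781e-26 kg·m/s

Ratio: Δp_A/Δp_B = 1.80

Since Δp_min ∝ 1/Δx, the particle with smaller position uncertainty (A) has larger momentum uncertainty.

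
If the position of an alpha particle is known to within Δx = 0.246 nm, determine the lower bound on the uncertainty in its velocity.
32.258 m/s

Using the Heisenberg uncertainty principle and Δp = mΔv:
ΔxΔp ≥ ℏ/2
Δx(mΔv) ≥ ℏ/2

The minimum uncertainty in velocity is:
Δv_min = ℏ/(2mΔx)
Δv_min = (1.055e-34 J·s) / (2 × 6.645e-27 kg × 2.460e-10 m)
Δv_min = 3.226e+01 m/s = 32.258 m/s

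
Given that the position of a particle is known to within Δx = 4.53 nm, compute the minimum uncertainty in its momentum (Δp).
1.164 × 10^-26 kg·m/s

Using the Heisenberg uncertainty principle:
ΔxΔp ≥ ℏ/2

The minimum uncertainty in momentum is:
Δp_min = ℏ/(2Δx)
Δp_min = (1.055e-34 J·s) / (2 × 4.530e-09 m)
Δp_min = 1.164e-26 kg·m/s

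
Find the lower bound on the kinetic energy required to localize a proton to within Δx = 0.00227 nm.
1.007 eV

Localizing a particle requires giving it sufficient momentum uncertainty:

1. From uncertainty principle: Δp ≥ ℏ/(2Δx)
   Δp_min = (1.055e-34 J·s) / (2 × 2.270e-12 m)
   Δp_min = 2.323e-23 kg·m/s

2. This momentum uncertainty corresponds to kinetic energy:
   KE ≈ (Δp)²/(2m) = (2.323e-23)²/(2 × 1.673e-27 kg)
   KE = 1.613e-19 J = 1.007 eV

Tighter localization requires more energy.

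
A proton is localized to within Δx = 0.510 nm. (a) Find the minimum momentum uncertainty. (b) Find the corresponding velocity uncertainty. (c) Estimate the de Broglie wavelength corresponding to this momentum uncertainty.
(a) Δp_min = 1.034 × 10^-25 kg·m/s
(b) Δv_min = 61.813 m/s
(c) λ_dB = 6.409 nm

Step-by-step:

(a) From the uncertainty principle:
Δp_min = ℏ/(2Δx) = (1.055e-34 J·s)/(2 × 5.100e-10 m) = 1.034e-25 kg·m/s

(b) The velocity uncertainty:
Δv = Δp/m = (1.034e-25 kg·m/s)/(1.673e-27 kg) = 6.181e+01 m/s = 61.813 m/s

(c) The de Broglie wavelength for this momentum:
λ = h/p = (6.626e-34 J·s)/(1.034e-25 kg·m/s) = 6.409e-09 m = 6.409 nm

Note: The de Broglie wavelength is comparable to the localization size, as expected from wave-particle duality.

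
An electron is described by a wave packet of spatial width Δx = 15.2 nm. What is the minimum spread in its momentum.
3.469 × 10^-27 kg·m/s

For a wave packet, the spatial width Δx and momentum spread Δp are related by the uncertainty principle:
ΔxΔp ≥ ℏ/2

The minimum momentum spread is:
Δp_min = ℏ/(2Δx)
Δp_min = (1.055e-34 J·s) / (2 × 1.520e-08 m)
Δp_min = 3.469e-27 kg·m/s

A wave packet cannot have both a well-defined position and well-defined momentum.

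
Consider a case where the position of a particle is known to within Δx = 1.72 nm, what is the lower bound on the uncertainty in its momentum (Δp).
3.066 × 10^-26 kg·m/s

Using the Heisenberg uncertainty principle:
ΔxΔp ≥ ℏ/2

The minimum uncertainty in momentum is:
Δp_min = ℏ/(2Δx)
Δp_min = (1.055e-34 J·s) / (2 × 1.720e-09 m)
Δp_min = 3.066e-26 kg·m/s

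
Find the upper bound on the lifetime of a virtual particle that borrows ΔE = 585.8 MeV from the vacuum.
5.618 × 10^-25 s

Using the energy-time uncertainty principle:
ΔEΔt ≥ ℏ/2

For a virtual particle borrowing energy ΔE, the maximum lifetime is:
Δt_max = ℏ/(2ΔE)

Converting energy:
ΔE = 585.8 MeV = 9.386e-11 J

Δt_max = (1.055e-34 J·s) / (2 × 9.386e-11 J)
Δt_max = 5.618e-25 s = 5.618 × 10^-25 s

Virtual particles with higher borrowed energy exist for shorter times.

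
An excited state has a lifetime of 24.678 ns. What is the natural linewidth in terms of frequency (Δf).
3.225 MHz

Using the energy-time uncertainty principle and E = hf:
ΔEΔt ≥ ℏ/2
hΔf·Δt ≥ ℏ/2

The minimum frequency uncertainty is:
Δf = ℏ/(2hτ) = 1/(4πτ)
Δf = 1/(4π × 2.468e-08 s)
Δf = 3.225e+06 Hz = 3.225 MHz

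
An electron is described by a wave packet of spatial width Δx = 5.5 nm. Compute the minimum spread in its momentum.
9.587 × 10^-27 kg·m/s

For a wave packet, the spatial width Δx and momentum spread Δp are related by the uncertainty principle:
ΔxΔp ≥ ℏ/2

The minimum momentum spread is:
Δp_min = ℏ/(2Δx)
Δp_min = (1.055e-34 J·s) / (2 × 5.500e-09 m)
Δp_min = 9.587e-27 kg·m/s

A wave packet cannot have both a well-defined position and well-defined momentum.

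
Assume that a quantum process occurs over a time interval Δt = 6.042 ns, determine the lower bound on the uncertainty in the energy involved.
54.470 neV

Using the energy-time uncertainty principle:
ΔEΔt ≥ ℏ/2

The minimum uncertainty in energy is:
ΔE_min = ℏ/(2Δt)
ΔE_min = (1.055e-34 J·s) / (2 × 6.042e-09 s)
ΔE_min = 8.727e-27 J = 54.470 neV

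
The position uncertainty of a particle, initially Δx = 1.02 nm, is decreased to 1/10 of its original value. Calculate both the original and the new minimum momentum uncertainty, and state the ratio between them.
Original Δp_min = 5.169 × 10^-26 kg·m/s; new Δp'_min = 5.169 × 10^-25 kg·m/s; ratio Δp'_min/Δp_min = 10.

From the uncertainty principle ΔxΔp ≥ ℏ/2, the minimum momentum uncertainty is Δp_min = ℏ/(2Δx).

Original (Δx = 1.02 nm = 1.020e-09 m):
Δp_min = (1.055e-34 J·s)/(2 × 1.020e-09 m) = 5.169e-26 kg·m/s

When Δx → (1/10)Δx:
Δp'_min = ℏ/(2 × (1/10)Δx) = 10 × ℏ/(2Δx) = 10 × Δp_min
Δp'_min = 10 × 5.169e-26 kg·m/s = 5.169e-25 kg·m/s

Since Δp_min ∝ 1/Δx, when Δx is decreased to 1/10 of its original value, Δp_min increases to 10 times its original value.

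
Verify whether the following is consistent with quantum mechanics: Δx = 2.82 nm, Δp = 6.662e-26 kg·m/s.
Yes, it satisfies the uncertainty principle.

Calculate the product ΔxΔp:
ΔxΔp = (2.820e-09 m) × (6.662e-26 kg·m/s)
ΔxΔp = 1.879e-34 J·s

Compare to the minimum allowed value ℏ/2:
ℏ/2 = 5.273e-35 J·s

Since ΔxΔp = 1.879e-34 J·s ≥ 5.273e-35 J·s = ℏ/2,
the measurement satisfies the uncertainty principle.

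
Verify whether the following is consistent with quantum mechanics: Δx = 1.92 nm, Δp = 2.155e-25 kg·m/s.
Yes, it satisfies the uncertainty principle.

Calculate the product ΔxΔp:
ΔxΔp = (1.920e-09 m) × (2.155e-25 kg·m/s)
ΔxΔp = 4.138e-34 J·s

Compare to the minimum allowed value ℏ/2:
ℏ/2 = 5.273e-35 J·s

Since ΔxΔp = 4.138e-34 J·s ≥ 5.273e-35 J·s = ℏ/2,
the measurement satisfies the uncertainty principle.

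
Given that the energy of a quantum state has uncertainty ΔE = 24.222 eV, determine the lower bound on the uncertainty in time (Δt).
13.587 as

Using the energy-time uncertainty principle:
ΔEΔt ≥ ℏ/2

The minimum uncertainty in time is:
Δt_min = ℏ/(2ΔE)
Δt_min = (1.055e-34 J·s) / (2 × 3.881e-18 J)
Δt_min = 1.359e-17 s = 13.587 as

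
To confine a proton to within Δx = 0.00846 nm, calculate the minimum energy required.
72.479 meV

Localizing a particle requires giving it sufficient momentum uncertainty:

1. From uncertainty principle: Δp ≥ ℏ/(2Δx)
   Δp_min = (1.055e-34 J·s) / (2 × 8.460e-12 m)
   Δp_min = 6.233e-24 kg·m/s

2. This momentum uncertainty corresponds to kinetic energy:
   KE ≈ (Δp)²/(2m) = (6.233e-24)²/(2 × 1.673e-27 kg)
   KE = 1.161e-20 J = 72.479 meV

Tighter localization requires more energy.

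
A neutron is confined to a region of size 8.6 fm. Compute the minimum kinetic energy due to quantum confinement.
70.042 keV

Using the uncertainty principle:

1. Position uncertainty: Δx ≈ 8.600e-15 m
2. Minimum momentum uncertainty: Δp = ℏ/(2Δx) = 6.131e-21 kg·m/s
3. Minimum kinetic energy:
   KE = (Δp)²/(2m) = (6.131e-21)²/(2 × 1.675e-27 kg)
   KE = 1.122e-14 J = 70.042 keV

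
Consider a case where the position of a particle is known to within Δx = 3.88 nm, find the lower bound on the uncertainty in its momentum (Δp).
1.359 × 10^-26 kg·m/s

Using the Heisenberg uncertainty principle:
ΔxΔp ≥ ℏ/2

The minimum uncertainty in momentum is:
Δp_min = ℏ/(2Δx)
Δp_min = (1.055e-34 J·s) / (2 × 3.880e-09 m)
Δp_min = 1.359e-26 kg·m/s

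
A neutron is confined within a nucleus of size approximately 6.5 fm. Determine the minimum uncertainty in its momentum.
8.112 × 10^-21 kg·m/s

Using the Heisenberg uncertainty principle:
ΔxΔp ≥ ℏ/2

With Δx ≈ L = 6.500e-15 m (the confinement size):
Δp_min = ℏ/(2Δx)
Δp_min = (1.055e-34 J·s) / (2 × 6.500e-15 m)
Δp_min = 8.112e-21 kg·m/s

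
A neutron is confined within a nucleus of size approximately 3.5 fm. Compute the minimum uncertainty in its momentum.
1.507 × 10^-20 kg·m/s

Using the Heisenberg uncertainty principle:
ΔxΔp ≥ ℏ/2

With Δx ≈ L = 3.500e-15 m (the confinement size):
Δp_min = ℏ/(2Δx)
Δp_min = (1.055e-34 J·s) / (2 × 3.500e-15 m)
Δp_min = 1.507e-20 kg·m/s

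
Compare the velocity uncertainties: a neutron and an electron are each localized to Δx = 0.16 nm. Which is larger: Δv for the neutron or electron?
The electron has the larger minimum velocity uncertainty, by a ratio of 1838.7.

For both particles, Δp_min = ℏ/(2Δx) = 3.296e-25 kg·m/s (same for both).

The velocity uncertainty is Δv = Δp/m:
- neutron: Δv = 3.296e-25 / 1.675e-27 = 1.968e+02 m/s = 196.757 m/s
- electron: Δv = 3.296e-25 / 9.109e-31 = 3.618e+05 m/s = 361.774 km/s

Ratio: 3.618e+05 / 1.968e+02 = 1838.7

The lighter particle has larger velocity uncertainty because Δv ∝ 1/m.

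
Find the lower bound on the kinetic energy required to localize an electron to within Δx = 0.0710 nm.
1.889 eV

Localizing a particle requires giving it sufficient momentum uncertainty:

1. From uncertainty principle: Δp ≥ ℏ/(2Δx)
   Δp_min = (1.055e-34 J·s) / (2 × 7.100e-11 m)
   Δp_min = 7.427e-25 kg·m/s

2. This momentum uncertainty corresponds to kinetic energy:
   KE ≈ (Δp)²/(2m) = (7.427e-25)²/(2 × 9.109e-31 kg)
   KE = 3.027e-19 J = 1.889 eV

Tighter localization requires more energy.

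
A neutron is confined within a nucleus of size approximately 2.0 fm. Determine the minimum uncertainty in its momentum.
2.636 × 10^-20 kg·m/s

Using the Heisenberg uncertainty principle:
ΔxΔp ≥ ℏ/2

With Δx ≈ L = 2.000e-15 m (the confinement size):
Δp_min = ℏ/(2Δx)
Δp_min = (1.055e-34 J·s) / (2 × 2.000e-15 m)
Δp_min = 2.636e-20 kg·m/s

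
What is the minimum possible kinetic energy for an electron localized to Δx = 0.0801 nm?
1.485 eV

Localizing a particle requires giving it sufficient momentum uncertainty:

1. From uncertainty principle: Δp ≥ ℏ/(2Δx)
   Δp_min = (1.055e-34 J·s) / (2 × 8.010e-11 m)
   Δp_min = 6.583e-25 kg·m/s

2. This momentum uncertainty corresponds to kinetic energy:
   KE ≈ (Δp)²/(2m) = (6.583e-25)²/(2 × 9.109e-31 kg)
   KE = 2.379e-19 J = 1.485 eV

Tighter localization requires more energy.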